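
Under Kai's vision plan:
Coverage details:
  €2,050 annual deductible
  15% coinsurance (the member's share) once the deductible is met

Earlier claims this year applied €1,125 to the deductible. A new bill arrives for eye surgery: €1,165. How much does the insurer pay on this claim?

Deductible still to meet: €2,050 − €1,125 = €925.
That leaves €1,165 − €925 = €240 for coinsurance.
Member's 15% share of €240 is €36.
So the member owes €925 + €36 = €961.
The plan picks up €1,165 − €961 = €204.

€204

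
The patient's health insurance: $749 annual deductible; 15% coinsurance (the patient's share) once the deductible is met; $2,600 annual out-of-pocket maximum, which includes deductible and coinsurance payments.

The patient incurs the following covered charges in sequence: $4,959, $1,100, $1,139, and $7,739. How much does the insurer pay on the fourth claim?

$6,855.35

#1 ($4,959): $749 finishes the deductible; $4,210 goes to coinsurance; coinsurance $4,210 × 15% = $631.50. Patient pays $1,380.50; OOP now $1,380.50. Insurer: $4,959 − $1,380.50 = $3,578.50.
#2 ($1,100): deductible already satisfied, so patient's share is 15% × $1,100 = $165. Patient owes $165 (running OOP $1,545.50). Insurer: $1,100 − $165 = $935.
#3 ($1,139): 15% coinsurance on $1,139 = $170.85. Patient owes $170.85 (running OOP $1,716.35). Insurer: $1,139 − $170.85 = $968.15.
#4 ($7,739): deductible met; 15% of $7,739 = $1,160.85. That would push OOP to $2,877.20, over the $2,600 cap, so patient pays $2,600 − $1,716.35 = $883.65. Insurer: $7,739 − $883.65 = $6,855.35.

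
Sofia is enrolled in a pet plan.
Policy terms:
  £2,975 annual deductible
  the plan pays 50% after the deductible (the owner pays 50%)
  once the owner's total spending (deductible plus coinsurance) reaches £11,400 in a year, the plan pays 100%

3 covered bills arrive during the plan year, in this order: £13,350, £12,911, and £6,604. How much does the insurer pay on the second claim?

£9,673.50

#1 (£13,350): £2,975 to deductible, leaving £10,375; coinsurance £10,375 × 50% = £5,187.50. Owner owes £8,162.50 (running OOP £8,162.50). Plan pays £13,350 − £8,162.50 = £5,187.50.
#2 (£12,911): 50% coinsurance on £12,911 = £6,455.50. OOP would hit £14,618 > £11,400, so the cap limits the owner to £11,400 − £8,162.50 = £3,237.50. Insurer: £12,911 − £3,237.50 = £9,673.50.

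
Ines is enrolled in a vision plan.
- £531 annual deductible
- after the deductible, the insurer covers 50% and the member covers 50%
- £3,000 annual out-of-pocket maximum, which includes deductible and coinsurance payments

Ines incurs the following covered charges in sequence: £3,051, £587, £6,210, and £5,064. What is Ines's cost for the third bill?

£915.50

Claim 1 (£3,051): £531 to deductible, leaving £2,520; 50% of £2,520 = £1,260. Member owes £1,791 (running OOP £1,791).
Claim 2 (£587): deductible already satisfied, so member's share is 50% × £587 = £293.50. Member owes £293.50 (running OOP £2,084.50).
Claim 3 (£6,210): deductible already satisfied, so member's share is 50% × £6,210 = £3,105. OOP would hit £5,189.50 > £3,000, so the cap limits the member to £3,000 − £2,084.50 = £915.50.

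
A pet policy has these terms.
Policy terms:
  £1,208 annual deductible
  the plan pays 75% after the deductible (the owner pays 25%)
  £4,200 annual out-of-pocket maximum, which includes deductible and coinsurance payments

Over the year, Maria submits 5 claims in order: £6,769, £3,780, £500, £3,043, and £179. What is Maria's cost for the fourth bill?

Claim 1 — £6,769: £1,208 to deductible, leaving £5,561; 25% of £5,561 = £1,390.25. Cost to owner: £2,598.25. OOP to date £2,598.25.
Claim 2 — £3,780: deductible already satisfied, so owner's share is 25% × £3,780 = £945. Cost to owner: £945. OOP to date £3,543.25.
Claim 3 — £500: deductible already satisfied, so owner's share is 25% × £500 = £125. Owner pays £125; OOP now £3,668.25.
Claim 4 — £3,043: deductible met; 25% of £3,043 = £760.75. Adding that to £3,668.25 gives £4,429, past the £4,200 cap; owner pays only £4,200 − £3,668.25 = £531.75.

£531.75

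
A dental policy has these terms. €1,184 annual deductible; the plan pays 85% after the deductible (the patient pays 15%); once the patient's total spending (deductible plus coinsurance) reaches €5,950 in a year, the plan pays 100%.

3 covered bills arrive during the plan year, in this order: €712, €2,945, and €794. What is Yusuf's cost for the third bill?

Bill 1, €712: entire amount goes to the deductible. Cost to patient: €712. OOP to date €712.
Bill 2, €2,945: €472 to deductible, leaving €2,473; 15% of €2,473 = €370.95. Cost to patient: €842.95. OOP to date €1,554.95.
Bill 3, €794: deductible met; 15% of €794 = €119.10. Cost to patient: €119.10. OOP to date €1,674.05.

€119.10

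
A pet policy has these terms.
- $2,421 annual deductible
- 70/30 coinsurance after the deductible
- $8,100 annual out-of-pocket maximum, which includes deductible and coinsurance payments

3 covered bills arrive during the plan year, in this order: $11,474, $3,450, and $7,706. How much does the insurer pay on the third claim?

#1 ($11,474): $2,421 to deductible, leaving $9,053; owner's 30% is $2,715.90. Owner owes $5,136.90 (running OOP $5,136.90). Insurer: $11,474 − $5,136.90 = $6,337.10.
#2 ($3,450): deductible already satisfied, so owner's share is 30% × $3,450 = $1,035. Owner owes $1,035 (running OOP $6,171.90). Plan pays $3,450 − $1,035 = $2,415.
#3 ($7,706): deductible already satisfied, so owner's share is 30% × $7,706 = $2,311.80. Adding that to $6,171.90 gives $8,483.70, past the $8,100 cap; owner pays only $8,100 − $6,171.90 = $1,928.10. Insurer: $7,706 − $1,928.10 = $5,777.90.

$5,777.90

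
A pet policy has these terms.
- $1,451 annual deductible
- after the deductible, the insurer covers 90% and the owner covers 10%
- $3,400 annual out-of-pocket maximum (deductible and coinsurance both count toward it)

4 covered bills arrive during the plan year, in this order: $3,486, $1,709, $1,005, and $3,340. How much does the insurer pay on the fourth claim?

#1 ($3,486): $1,451 to deductible, leaving $2,035; 10% of $2,035 = $203.50. Cost to owner: $1,654.50. OOP to date $1,654.50. Plan pays $3,486 − $1,654.50 = $1,831.50.
#2 ($1,709): deductible already satisfied, so owner's share is 10% × $1,709 = $170.90. Cost to owner: $170.90. OOP to date $1,825.40. Plan pays $1,709 − $170.90 = $1,538.10.
#3 ($1,005): 10% coinsurance on $1,005 = $100.50. Cost to owner: $100.50. OOP to date $1,925.90. Insurer: $1,005 − $100.50 = $904.50.
#4 ($3,340): deductible met; 10% of $3,340 = $334. Owner pays $334; OOP now $2,259.90. Insurer: $3,340 − $334 = $3,006.

$3,006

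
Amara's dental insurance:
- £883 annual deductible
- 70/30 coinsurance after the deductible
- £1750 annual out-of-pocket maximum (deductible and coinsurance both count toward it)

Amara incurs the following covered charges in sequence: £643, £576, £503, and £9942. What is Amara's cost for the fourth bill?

#1 (£643): all of it applies to the deductible. Patient owes £643 (running OOP £643).
#2 (£576): deductible takes £240, £336 remains; patient's 30% is £100.80. Patient pays £340.80; OOP now £983.80.
#3 (£503): deductible met; 30% of £503 = £150.90. Cost to patient: £150.90. OOP to date £1134.70.
#4 (£9942): deductible met; 30% of £9942 = £2982.60. That would push OOP to £4117.30, over the £1750 cap, so patient pays £1750 − £1134.70 = £615.30.

£615.30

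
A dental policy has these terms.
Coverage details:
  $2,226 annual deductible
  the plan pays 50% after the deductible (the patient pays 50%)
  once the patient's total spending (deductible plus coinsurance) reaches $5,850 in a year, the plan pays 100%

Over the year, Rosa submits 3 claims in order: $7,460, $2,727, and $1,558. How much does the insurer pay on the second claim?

#1 ($7,460): $2,226 finishes the deductible; $5,234 goes to coinsurance; coinsurance $5,234 × 50% = $2,617. Patient owes $4,843 (running OOP $4,843). Insurer: $7,460 − $4,843 = $2,617.
#2 ($2,727): deductible met; 50% of $2,727 = $1,363.50. That would push OOP to $6,206.50, over the $5,850 cap, so patient pays $5,850 − $4,843 = $1,007. Plan pays $2,727 − $1,007 = $1,720.

$1,720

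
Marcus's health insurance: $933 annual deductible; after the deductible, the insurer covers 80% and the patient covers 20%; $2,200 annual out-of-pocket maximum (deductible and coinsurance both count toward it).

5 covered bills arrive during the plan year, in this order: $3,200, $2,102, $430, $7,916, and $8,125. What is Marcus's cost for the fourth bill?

#1 ($3,200): $933 to deductible, leaving $2,267; 20% of $2,267 = $453.40. Patient pays $1,386.40; OOP now $1,386.40.
#2 ($2,102): deductible met; 20% of $2,102 = $420.40. Patient owes $420.40 (running OOP $1,806.80).
#3 ($430): 20% coinsurance on $430 = $86. Patient pays $86; OOP now $1,892.80.
#4 ($7,916): deductible already satisfied, so patient's share is 20% × $7,916 = $1,583.20. OOP would hit $3,476 > $2,200, so the cap limits the patient to $2,200 − $1,892.80 = $307.20.

$307.20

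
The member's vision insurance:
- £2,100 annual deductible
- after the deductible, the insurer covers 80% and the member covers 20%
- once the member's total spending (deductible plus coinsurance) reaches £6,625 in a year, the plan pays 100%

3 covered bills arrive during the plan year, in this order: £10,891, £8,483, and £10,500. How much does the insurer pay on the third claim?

£9,429.80

Bill 1, £10,891: deductible takes £2,100, £8,791 remains; 20% of £8,791 = £1,758.20. Member owes £3,858.20 (running OOP £3,858.20). Plan pays £10,891 − £3,858.20 = £7,032.80.
Bill 2, £8,483: deductible already satisfied, so member's share is 20% × £8,483 = £1,696.60. Cost to member: £1,696.60. OOP to date £5,554.80. Plan pays £8,483 − £1,696.60 = £6,786.40.
Bill 3, £10,500: deductible already satisfied, so member's share is 20% × £10,500 = £2,100. That would push OOP to £7,654.80, over the £6,625 cap, so member pays £6,625 − £5,554.80 = £1,070.20. Plan pays £10,500 − £1,070.20 = £9,429.80.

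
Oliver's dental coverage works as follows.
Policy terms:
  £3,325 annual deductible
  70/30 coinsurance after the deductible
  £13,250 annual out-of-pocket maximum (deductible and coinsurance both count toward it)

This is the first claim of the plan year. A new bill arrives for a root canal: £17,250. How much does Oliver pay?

Nothing has been paid toward the £3,325 deductible, so the first £3,325 of this charge is applied there.
That leaves £17,250 − £3,325 = £13,925 for coinsurance.
Coinsurance: £13,925 × 30% = £4,177.50.
That puts the patient's cost at £3,325 + £4,177.50 = £7,502.50 before any cap.
Cumulative spending £0 + £7,502.50 = £7,502.50 stays under the £13,250 maximum.

£7,502.50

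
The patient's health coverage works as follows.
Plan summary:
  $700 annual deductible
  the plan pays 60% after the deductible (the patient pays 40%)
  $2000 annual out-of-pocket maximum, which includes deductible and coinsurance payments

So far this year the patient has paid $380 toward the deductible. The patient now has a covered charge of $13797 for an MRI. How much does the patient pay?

Remaining deductible: $700 − $380 = $320.
That leaves $13797 − $320 = $13477 for coinsurance.
Coinsurance: $13477 × 40% = $5390.80.
So the patient owes $320 + $5390.80 = $5710.80 before any cap.
Adding $5710.80 to the $380 already spent would give $6090.80, which exceeds the $2000 cap; the patient pays just $2000 − $380 = $1620.

$1620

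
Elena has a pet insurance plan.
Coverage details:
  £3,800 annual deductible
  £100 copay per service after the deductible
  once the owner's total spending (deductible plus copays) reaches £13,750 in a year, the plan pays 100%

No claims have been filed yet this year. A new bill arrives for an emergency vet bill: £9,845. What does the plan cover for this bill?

The full £3,800 deductible is still open; £3,800 of this bill applies to it.
That leaves £9,845 − £3,800 = £6,045 for the copay.
Copay on this service: £100.
Owner responsibility before any cap: £3,800 + £100 = £3,900.
Cumulative spending £0 + £3,900 = £3,900 stays under the £13,750 maximum.
The insurer covers the remainder: £9,845 − £3,900 = £5,945.

£5,945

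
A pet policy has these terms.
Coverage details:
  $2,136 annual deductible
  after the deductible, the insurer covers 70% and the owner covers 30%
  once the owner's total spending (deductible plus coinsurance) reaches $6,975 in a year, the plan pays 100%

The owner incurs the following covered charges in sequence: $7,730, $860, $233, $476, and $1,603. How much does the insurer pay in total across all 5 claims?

Claim 1 — $7,730: $2,136 to deductible, leaving $5,594; 30% of $5,594 = $1,678.20. Owner pays $3,814.20; OOP now $3,814.20. Plan pays $7,730 − $3,814.20 = $3,915.80.
Claim 2 — $860: deductible met; 30% of $860 = $258. Owner pays $258; OOP now $4,072.20. Insurer: $860 − $258 = $602.
Claim 3 — $233: deductible met; 30% of $233 = $69.90. Owner owes $69.90 (running OOP $4,142.10). Plan pays $233 − $69.90 = $163.10.
Claim 4 — $476: deductible met; 30% of $476 = $142.80. Owner owes $142.80 (running OOP $4,284.90). Plan pays $476 − $142.80 = $333.20.
Claim 5 — $1,603: 30% coinsurance on $1,603 = $480.90. Owner pays $480.90; OOP now $4,765.80. Insurer: $1,603 − $480.90 = $1,122.10.
Insurer total = bills − owner's total = $10,902 − $4,765.80 = $6,136.20.

$6,136.20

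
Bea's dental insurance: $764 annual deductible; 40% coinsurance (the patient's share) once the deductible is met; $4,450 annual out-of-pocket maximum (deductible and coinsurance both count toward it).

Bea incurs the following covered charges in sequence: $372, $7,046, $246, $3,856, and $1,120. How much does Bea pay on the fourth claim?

#1 ($372): fully absorbed by the deductible. Patient owes $372 (running OOP $372).
#2 ($7,046): $392 finishes the deductible; $6,654 goes to coinsurance; 40% of $6,654 = $2,661.60. Patient owes $3,053.60 (running OOP $3,425.60).
#3 ($246): deductible already satisfied, so patient's share is 40% × $246 = $98.40. Cost to patient: $98.40. OOP to date $3,524.
#4 ($3,856): deductible met; 40% of $3,856 = $1,542.40. That would push OOP to $5,066.40, over the $4,450 cap, so patient pays $4,450 − $3,524 = $926.

$926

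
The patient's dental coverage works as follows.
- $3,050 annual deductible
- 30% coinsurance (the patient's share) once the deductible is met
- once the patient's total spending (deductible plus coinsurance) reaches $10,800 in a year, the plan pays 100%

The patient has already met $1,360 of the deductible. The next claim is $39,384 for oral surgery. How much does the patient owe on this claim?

$9,440

$1,360 of the $3,050 deductible is already met, leaving $1,690.
The remaining $37,694 (= $39,384 − $1,690) moves to coinsurance.
Patient's 30% share of $37,694 is $11,308.20.
Patient responsibility before any cap: $1,690 + $11,308.20 = $12,998.20.
That would bring total out-of-pocket to $14,358.20, past the $10,800 cap. The patient is capped at $10,800 − $1,360 = $9,440 on this claim.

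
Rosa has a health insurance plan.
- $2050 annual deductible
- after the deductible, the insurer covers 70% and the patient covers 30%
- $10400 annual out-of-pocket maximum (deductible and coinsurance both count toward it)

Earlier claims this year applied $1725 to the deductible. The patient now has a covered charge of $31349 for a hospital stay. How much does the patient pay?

Remaining deductible: $2050 − $1725 = $325.
That leaves $31349 − $325 = $31024 for coinsurance.
Patient's 30% share of $31024 is $9307.20.
So the patient owes $325 + $9307.20 = $9632.20 before any cap.
Adding $9632.20 to the $1725 already spent would give $11357.20, which exceeds the $10400 cap; the patient pays just $10400 − $1725 = $8675.

$8675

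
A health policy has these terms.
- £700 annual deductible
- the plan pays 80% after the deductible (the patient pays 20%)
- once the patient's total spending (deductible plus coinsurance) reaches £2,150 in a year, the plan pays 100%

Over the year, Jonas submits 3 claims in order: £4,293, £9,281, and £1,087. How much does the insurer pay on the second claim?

£8,549.60

#1 (£4,293): deductible takes £700, £3,593 remains; 20% of £3,593 = £718.60. Patient pays £1,418.60; OOP now £1,418.60. Insurer: £4,293 − £1,418.60 = £2,874.40.
#2 (£9,281): deductible met; 20% of £9,281 = £1,856.20. OOP would hit £3,274.80 > £2,150, so the cap limits the patient to £2,150 − £1,418.60 = £731.40. Plan pays £9,281 − £731.40 = £8,549.60.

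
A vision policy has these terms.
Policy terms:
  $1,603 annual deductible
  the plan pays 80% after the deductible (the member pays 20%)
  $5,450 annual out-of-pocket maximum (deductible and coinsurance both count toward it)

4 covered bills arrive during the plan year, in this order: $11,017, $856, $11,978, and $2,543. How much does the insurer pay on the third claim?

Bill 1, $11,017: $1,603 to deductible, leaving $9,414; member's 20% is $1,882.80. Member owes $3,485.80 (running OOP $3,485.80). Insurer: $11,017 − $3,485.80 = $7,531.20.
Bill 2, $856: deductible met; 20% of $856 = $171.20. Cost to member: $171.20. OOP to date $3,657. Plan pays $856 − $171.20 = $684.80.
Bill 3, $11,978: 20% coinsurance on $11,978 = $2,395.60. OOP would hit $6,052.60 > $5,450, so the cap limits the member to $5,450 − $3,657 = $1,793. Insurer: $11,978 − $1,793 = $10,185.

$10,185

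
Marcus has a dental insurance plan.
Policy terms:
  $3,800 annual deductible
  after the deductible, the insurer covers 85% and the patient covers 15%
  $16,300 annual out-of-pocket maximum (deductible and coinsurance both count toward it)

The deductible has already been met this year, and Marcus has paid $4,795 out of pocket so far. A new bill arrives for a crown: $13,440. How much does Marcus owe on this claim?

With the deductible met, the entire $13,440 is subject to coinsurance.
Coinsurance: $13,440 × 15% = $2,016.
Cumulative spending $4,795 + $2,016 = $6,811 stays under the $16,300 maximum.

$2,016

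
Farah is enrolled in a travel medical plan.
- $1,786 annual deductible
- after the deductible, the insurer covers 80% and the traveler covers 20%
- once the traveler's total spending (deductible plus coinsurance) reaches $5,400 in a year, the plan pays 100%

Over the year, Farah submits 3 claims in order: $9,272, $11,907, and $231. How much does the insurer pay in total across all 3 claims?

$16,010

Bill 1, $9,272: $1,786 finishes the deductible; $7,486 goes to coinsurance; 20% of $7,486 = $1,497.20. Traveler owes $3,283.20 (running OOP $3,283.20). Insurer: $9,272 − $3,283.20 = $5,988.80.
Bill 2, $11,907: deductible met; 20% of $11,907 = $2,381.40. OOP would hit $5,664.60 > $5,400, so the cap limits the traveler to $5,400 − $3,283.20 = $2,116.80. Plan pays $11,907 − $2,116.80 = $9,790.20.
Bill 3, $231: 20% coinsurance on $231 = $46.20. OOP would hit $5,446.20 > $5,400, so the cap limits the traveler to $5,400 − $5,400 = $0. Insurer: $231 − $0 = $231.
Insurer total: $5,988.80 + $9,790.20 + $231 = $16,010.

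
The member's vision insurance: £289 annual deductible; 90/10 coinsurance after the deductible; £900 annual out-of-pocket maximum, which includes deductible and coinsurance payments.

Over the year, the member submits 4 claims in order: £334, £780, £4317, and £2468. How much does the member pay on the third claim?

Claim 1 — £334: £289 to deductible, leaving £45; 10% of £45 = £4.50. Member owes £293.50 (running OOP £293.50).
Claim 2 — £780: deductible already satisfied, so member's share is 10% × £780 = £78. Member pays £78; OOP now £371.50.
Claim 3 — £4317: 10% coinsurance on £4317 = £431.70. Member owes £431.70 (running OOP £803.20).

£431.70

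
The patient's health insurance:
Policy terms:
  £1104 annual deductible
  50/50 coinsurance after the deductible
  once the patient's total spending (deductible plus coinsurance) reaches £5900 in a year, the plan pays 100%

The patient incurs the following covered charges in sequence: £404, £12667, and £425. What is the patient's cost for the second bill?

£5496

Bill 1, £404: fully absorbed by the deductible. Patient pays £404; OOP now £404.
Bill 2, £12667: deductible takes £700, £11967 remains; 50% of £11967 = £5983.50. Claim cost before the cap: £700 + £5983.50 = £6683.50. OOP would hit £7087.50 > £5900, so the cap limits the patient to £5900 − £404 = £5496.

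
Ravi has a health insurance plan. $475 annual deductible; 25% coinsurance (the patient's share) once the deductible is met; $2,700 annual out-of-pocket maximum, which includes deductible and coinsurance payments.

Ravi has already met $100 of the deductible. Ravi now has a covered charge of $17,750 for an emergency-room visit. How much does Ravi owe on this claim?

$2,600

Deductible still to meet: $475 − $100 = $375.
After the $375 deductible portion, $17,750 − $375 = $17,375 is subject to coinsurance.
25% of $17,375 = $4,343.75 falls to the patient.
That puts the patient's cost at $375 + $4,343.75 = $4,718.75 before any cap.
Year-to-date out-of-pocket would reach $100 + $4,718.75 = $4,818.75, above the $2,700 maximum, so the patient pays only $2,700 − $100 = $2,600.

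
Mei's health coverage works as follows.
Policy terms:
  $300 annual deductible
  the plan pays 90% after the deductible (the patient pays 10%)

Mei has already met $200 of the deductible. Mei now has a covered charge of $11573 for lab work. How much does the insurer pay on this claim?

$10325.70

Remaining deductible: $300 − $200 = $100.
After the $100 deductible portion, $11573 − $100 = $11473 is subject to coinsurance.
Patient's 10% share of $11473 is $1147.30.
Patient responsibility: $100 + $1147.30 = $1247.30.
The insurer covers the remainder: $11573 − $1247.30 = $10325.70.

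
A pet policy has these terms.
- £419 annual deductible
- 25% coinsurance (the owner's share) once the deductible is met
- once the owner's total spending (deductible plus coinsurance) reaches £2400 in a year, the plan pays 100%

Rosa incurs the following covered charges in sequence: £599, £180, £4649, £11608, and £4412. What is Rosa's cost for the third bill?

£1162.25

#1 (£599): £419 finishes the deductible; £180 goes to coinsurance; 25% of £180 = £45. Owner pays £464; OOP now £464.
#2 (£180): deductible already satisfied, so owner's share is 25% × £180 = £45. Owner pays £45; OOP now £509.
#3 (£4649): 25% coinsurance on £4649 = £1162.25. Owner owes £1162.25 (running OOP £1671.25).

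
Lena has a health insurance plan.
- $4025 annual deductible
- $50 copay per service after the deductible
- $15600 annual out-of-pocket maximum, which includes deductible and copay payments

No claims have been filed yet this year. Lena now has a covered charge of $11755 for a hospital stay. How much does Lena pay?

$4075

The full $4025 deductible is still open; $4025 of this bill applies to it.
The remaining $7730 (= $11755 − $4025) moves to the copay.
Copay on this service: $50.
Patient responsibility before any cap: $4025 + $50 = $4075.
Cumulative spending $0 + $4075 = $4075 stays under the $15600 maximum.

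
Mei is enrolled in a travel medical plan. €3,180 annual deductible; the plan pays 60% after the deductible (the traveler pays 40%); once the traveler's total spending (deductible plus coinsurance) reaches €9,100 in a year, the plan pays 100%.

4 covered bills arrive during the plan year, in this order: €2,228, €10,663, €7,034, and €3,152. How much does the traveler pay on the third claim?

€2,035.60

Bill 1, €2,228: entire amount goes to the deductible. Traveler pays €2,228; OOP now €2,228.
Bill 2, €10,663: deductible takes €952, €9,711 remains; coinsurance €9,711 × 40% = €3,884.40. Traveler owes €4,836.40 (running OOP €7,064.40).
Bill 3, €7,034: 40% coinsurance on €7,034 = €2,813.60. Adding that to €7,064.40 gives €9,878, past the €9,100 cap; traveler pays only €9,100 − €7,064.40 = €2,035.60.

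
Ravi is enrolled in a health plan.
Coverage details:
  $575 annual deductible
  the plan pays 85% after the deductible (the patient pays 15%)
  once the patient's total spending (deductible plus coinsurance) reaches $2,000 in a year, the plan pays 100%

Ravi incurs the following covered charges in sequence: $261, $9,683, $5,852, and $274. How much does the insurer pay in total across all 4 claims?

Claim 1 ($261): all of it applies to the deductible. Cost to patient: $261. OOP to date $261. Plan pays $261 − $261 = $0.
Claim 2 ($9,683): $314 finishes the deductible; $9,369 goes to coinsurance; 15% of $9,369 = $1,405.35. Cost to patient: $1,719.35. OOP to date $1,980.35. Plan pays $9,683 − $1,719.35 = $7,963.65.
Claim 3 ($5,852): deductible already satisfied, so patient's share is 15% × $5,852 = $877.80. That would push OOP to $2,858.15, over the $2,000 cap, so patient pays $2,000 − $1,980.35 = $19.65. Insurer: $5,852 − $19.65 = $5,832.35.
Claim 4 ($274): deductible already satisfied, so patient's share is 15% × $274 = $41.10. Adding that to $2,000 gives $2,041.10, past the $2,000 cap; patient pays only $2,000 − $2,000 = $0. Plan pays $274 − $0 = $274.
Insurer total = bills − patient's total = $16,070 − $2,000 = $14,070.

$14,070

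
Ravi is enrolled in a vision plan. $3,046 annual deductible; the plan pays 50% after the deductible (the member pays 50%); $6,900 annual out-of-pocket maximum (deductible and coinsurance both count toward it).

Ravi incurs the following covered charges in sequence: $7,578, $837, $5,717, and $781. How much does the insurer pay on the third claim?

Claim 1 ($7,578): deductible takes $3,046, $4,532 remains; member's 50% is $2,266. Member pays $5,312; OOP now $5,312. Plan pays $7,578 − $5,312 = $2,266.
Claim 2 ($837): deductible met; 50% of $837 = $418.50. Cost to member: $418.50. OOP to date $5,730.50. Insurer: $837 − $418.50 = $418.50.
Claim 3 ($5,717): deductible already satisfied, so member's share is 50% × $5,717 = $2,858.50. OOP would hit $8,589 > $6,900, so the cap limits the member to $6,900 − $5,730.50 = $1,169.50. Plan pays $5,717 − $1,169.50 = $4,547.50.

$4,547.50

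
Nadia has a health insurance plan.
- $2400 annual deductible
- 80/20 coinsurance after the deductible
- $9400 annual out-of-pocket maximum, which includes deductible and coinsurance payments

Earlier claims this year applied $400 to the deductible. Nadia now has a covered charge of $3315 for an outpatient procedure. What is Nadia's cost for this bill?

$400 of the $2400 deductible is already met, leaving $2000.
That leaves $3315 − $2000 = $1315 for coinsurance.
Patient's 20% share of $1315 is $263.
So the patient owes $2000 + $263 = $2263 before any cap.
Total out-of-pocket so far would be $400 + $2263 = $2663, below the $9400 cap — no reduction.

$2263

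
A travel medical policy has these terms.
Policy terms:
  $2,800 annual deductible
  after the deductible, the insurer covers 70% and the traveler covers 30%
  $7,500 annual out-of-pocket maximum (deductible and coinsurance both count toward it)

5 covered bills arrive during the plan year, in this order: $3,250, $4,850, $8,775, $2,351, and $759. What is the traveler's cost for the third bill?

#1 ($3,250): deductible takes $2,800, $450 remains; 30% of $450 = $135. Traveler pays $2,935; OOP now $2,935.
#2 ($4,850): deductible already satisfied, so traveler's share is 30% × $4,850 = $1,455. Traveler owes $1,455 (running OOP $4,390).
#3 ($8,775): 30% coinsurance on $8,775 = $2,632.50. Traveler pays $2,632.50; OOP now $7,022.50.

$2,632.50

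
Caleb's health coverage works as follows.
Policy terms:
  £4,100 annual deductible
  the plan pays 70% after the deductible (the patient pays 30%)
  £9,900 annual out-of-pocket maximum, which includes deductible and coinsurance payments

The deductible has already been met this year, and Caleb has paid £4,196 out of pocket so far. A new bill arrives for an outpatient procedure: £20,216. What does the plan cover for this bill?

With the deductible met, the entire £20,216 is subject to coinsurance.
Patient's 30% share of £20,216 is £6,064.80.
Year-to-date out-of-pocket would reach £4,196 + £6,064.80 = £10,260.80, above the £9,900 maximum, so the patient pays only £9,900 − £4,196 = £5,704.
Insurer pays the balance: £20,216 − £5,704 = £14,512.

£14,512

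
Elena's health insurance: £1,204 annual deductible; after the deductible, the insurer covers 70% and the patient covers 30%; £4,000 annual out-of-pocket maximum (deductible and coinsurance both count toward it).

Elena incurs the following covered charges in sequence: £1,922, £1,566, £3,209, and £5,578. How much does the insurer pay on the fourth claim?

Claim 1 — £1,922: deductible takes £1,204, £718 remains; coinsurance £718 × 30% = £215.40. Cost to patient: £1,419.40. OOP to date £1,419.40. Plan pays £1,922 − £1,419.40 = £502.60.
Claim 2 — £1,566: deductible met; 30% of £1,566 = £469.80. Patient owes £469.80 (running OOP £1,889.20). Plan pays £1,566 − £469.80 = £1,096.20.
Claim 3 — £3,209: deductible met; 30% of £3,209 = £962.70. Cost to patient: £962.70. OOP to date £2,851.90. Plan pays £3,209 − £962.70 = £2,246.30.
Claim 4 — £5,578: deductible met; 30% of £5,578 = £1,673.40. That would push OOP to £4,525.30, over the £4,000 cap, so patient pays £4,000 − £2,851.90 = £1,148.10. Insurer: £5,578 − £1,148.10 = £4,429.90.

£4,429.90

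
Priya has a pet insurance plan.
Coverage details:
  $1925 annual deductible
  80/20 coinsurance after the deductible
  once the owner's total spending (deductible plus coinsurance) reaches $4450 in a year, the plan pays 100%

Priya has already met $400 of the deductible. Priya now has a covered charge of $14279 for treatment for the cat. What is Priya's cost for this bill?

$4050

Remaining deductible: $1925 − $400 = $1525.
That leaves $14279 − $1525 = $12754 for coinsurance.
Owner's 20% share of $12754 is $2550.80.
Owner responsibility before any cap: $1525 + $2550.80 = $4075.80.
That would bring total out-of-pocket to $4475.80, past the $4450 cap. The owner is capped at $4450 − $400 = $4050 on this claim.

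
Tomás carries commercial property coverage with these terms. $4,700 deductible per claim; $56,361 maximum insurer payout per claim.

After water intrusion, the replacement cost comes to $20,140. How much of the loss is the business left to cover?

$4,700

Less the $4,700 deductible: $20,140 − $4,700 = $15,440.
$15,440 ≤ $56,361, so the limit doesn't bind; insurer pays $15,440.
Business's share is the uncovered remainder: $20,140 − $15,440 = $4,700.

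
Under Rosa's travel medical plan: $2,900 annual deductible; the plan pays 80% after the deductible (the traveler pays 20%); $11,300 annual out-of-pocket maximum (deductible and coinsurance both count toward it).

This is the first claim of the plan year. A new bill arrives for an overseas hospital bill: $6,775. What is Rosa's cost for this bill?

Deductible not yet touched, so the first $2,900 of the bill goes to the deductible.
The remaining $3,875 (= $6,775 − $2,900) moves to coinsurance.
Traveler's 20% share of $3,875 is $775.
Traveler responsibility before any cap: $2,900 + $775 = $3,675.
Cumulative spending $0 + $3,675 = $3,675 stays under the $11,300 maximum.

$3,675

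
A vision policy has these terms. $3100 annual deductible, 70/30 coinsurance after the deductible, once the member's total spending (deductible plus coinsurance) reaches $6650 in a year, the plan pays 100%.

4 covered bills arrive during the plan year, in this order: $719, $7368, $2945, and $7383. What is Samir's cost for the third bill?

Bill 1, $719: fully absorbed by the deductible. Cost to member: $719. OOP to date $719.
Bill 2, $7368: $2381 finishes the deductible; $4987 goes to coinsurance; member's 30% is $1496.10. Cost to member: $3877.10. OOP to date $4596.10.
Bill 3, $2945: deductible met; 30% of $2945 = $883.50. Member pays $883.50; OOP now $5479.60.

$883.50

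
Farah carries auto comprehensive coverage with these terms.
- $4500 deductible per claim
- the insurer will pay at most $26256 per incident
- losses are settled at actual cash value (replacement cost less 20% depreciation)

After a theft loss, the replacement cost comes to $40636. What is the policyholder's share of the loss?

$14380

Depreciate 20%: the covered value is $40636 × 0.8 = $32508.80.
After the deductible, $32508.80 − $4500 = $28008.80 remains.
Since $28008.80 > $26256, the payout is capped at $26256.
Out of pocket: $40636 − $26256 = $14380.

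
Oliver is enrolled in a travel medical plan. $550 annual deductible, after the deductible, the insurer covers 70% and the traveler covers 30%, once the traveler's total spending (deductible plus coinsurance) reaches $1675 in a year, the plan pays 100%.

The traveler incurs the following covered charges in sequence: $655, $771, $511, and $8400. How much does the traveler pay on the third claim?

$153.30

#1 ($655): $550 finishes the deductible; $105 goes to coinsurance; coinsurance $105 × 30% = $31.50. Cost to traveler: $581.50. OOP to date $581.50.
#2 ($771): deductible already satisfied, so traveler's share is 30% × $771 = $231.30. Traveler owes $231.30 (running OOP $812.80).
#3 ($511): 30% coinsurance on $511 = $153.30. Cost to traveler: $153.30. OOP to date $966.10.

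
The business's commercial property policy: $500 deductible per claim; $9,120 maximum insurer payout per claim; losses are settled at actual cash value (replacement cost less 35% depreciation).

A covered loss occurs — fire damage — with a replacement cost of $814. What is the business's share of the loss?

At 35% depreciation, ACV = $814 − $284.90 = $529.10.
Subtract the deductible: $529.10 − $500 = $29.10.
$29.10 ≤ $9,120, so the limit doesn't bind; insurer pays $29.10.
Out of pocket: $814 − $29.10 = $784.90.

$784.90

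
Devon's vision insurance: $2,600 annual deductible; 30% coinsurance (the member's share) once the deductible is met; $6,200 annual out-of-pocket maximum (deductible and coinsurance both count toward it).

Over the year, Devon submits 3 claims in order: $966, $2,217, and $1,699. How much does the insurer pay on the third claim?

Bill 1, $966: fully absorbed by the deductible. Member owes $966 (running OOP $966). Plan pays $966 − $966 = $0.
Bill 2, $2,217: deductible takes $1,634, $583 remains; member's 30% is $174.90. Cost to member: $1,808.90. OOP to date $2,774.90. Insurer: $2,217 − $1,808.90 = $408.10.
Bill 3, $1,699: 30% coinsurance on $1,699 = $509.70. Member pays $509.70; OOP now $3,284.60. Insurer: $1,699 − $509.70 = $1,189.30.

$1,189.30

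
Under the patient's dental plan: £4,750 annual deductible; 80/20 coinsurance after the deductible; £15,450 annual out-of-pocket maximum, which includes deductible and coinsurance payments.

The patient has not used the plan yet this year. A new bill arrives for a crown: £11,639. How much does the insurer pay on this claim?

£5,511.20

Deductible not yet touched, so the first £4,750 of the bill goes to the deductible.
That leaves £11,639 − £4,750 = £6,889 for coinsurance.
20% of £6,889 = £1,377.80 falls to the patient.
Patient responsibility before any cap: £4,750 + £1,377.80 = £6,127.80.
Cumulative spending £0 + £6,127.80 = £6,127.80 stays under the £15,450 maximum.
Insurer pays the balance: £11,639 − £6,127.80 = £5,511.20.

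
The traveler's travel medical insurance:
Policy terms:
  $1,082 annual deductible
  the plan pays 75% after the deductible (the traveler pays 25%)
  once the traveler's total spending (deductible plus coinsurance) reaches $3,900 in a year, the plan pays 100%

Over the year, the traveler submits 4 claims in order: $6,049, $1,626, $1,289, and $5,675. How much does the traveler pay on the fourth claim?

$847.50

Bill 1, $6,049: $1,082 finishes the deductible; $4,967 goes to coinsurance; traveler's 25% is $1,241.75. Traveler pays $2,323.75; OOP now $2,323.75.
Bill 2, $1,626: deductible met; 25% of $1,626 = $406.50. Traveler pays $406.50; OOP now $2,730.25.
Bill 3, $1,289: deductible already satisfied, so traveler's share is 25% × $1,289 = $322.25. Cost to traveler: $322.25. OOP to date $3,052.50.
Bill 4, $5,675: deductible met; 25% of $5,675 = $1,418.75. Adding that to $3,052.50 gives $4,471.25, past the $3,900 cap; traveler pays only $3,900 − $3,052.50 = $847.50.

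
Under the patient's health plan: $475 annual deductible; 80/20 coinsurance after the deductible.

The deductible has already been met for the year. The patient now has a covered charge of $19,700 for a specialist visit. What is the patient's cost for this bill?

$3,940

With the deductible met, the entire $19,700 is subject to coinsurance.
Coinsurance: $19,700 × 20% = $3,940.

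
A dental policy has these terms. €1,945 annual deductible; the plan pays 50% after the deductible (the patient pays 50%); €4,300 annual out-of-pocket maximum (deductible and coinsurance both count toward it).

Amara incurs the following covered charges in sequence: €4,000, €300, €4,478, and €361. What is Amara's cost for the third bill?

€1,177.50

Bill 1, €4,000: €1,945 to deductible, leaving €2,055; coinsurance €2,055 × 50% = €1,027.50. Cost to patient: €2,972.50. OOP to date €2,972.50.
Bill 2, €300: deductible met; 50% of €300 = €150. Patient pays €150; OOP now €3,122.50.
Bill 3, €4,478: deductible already satisfied, so patient's share is 50% × €4,478 = €2,239. OOP would hit €5,361.50 > €4,300, so the cap limits the patient to €4,300 − €3,122.50 = €1,177.50.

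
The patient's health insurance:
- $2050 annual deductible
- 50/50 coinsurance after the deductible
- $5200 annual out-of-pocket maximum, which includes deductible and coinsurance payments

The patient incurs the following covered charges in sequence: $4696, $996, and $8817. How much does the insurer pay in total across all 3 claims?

$9309

Claim 1 ($4696): deductible takes $2050, $2646 remains; coinsurance $2646 × 50% = $1323. Patient pays $3373; OOP now $3373. Insurer: $4696 − $3373 = $1323.
Claim 2 ($996): deductible met; 50% of $996 = $498. Patient owes $498 (running OOP $3871). Insurer: $996 − $498 = $498.
Claim 3 ($8817): 50% coinsurance on $8817 = $4408.50. That would push OOP to $8279.50, over the $5200 cap, so patient pays $5200 − $3871 = $1329. Plan pays $8817 − $1329 = $7488.
Insurer total: $1323 + $498 + $7488 = $9309.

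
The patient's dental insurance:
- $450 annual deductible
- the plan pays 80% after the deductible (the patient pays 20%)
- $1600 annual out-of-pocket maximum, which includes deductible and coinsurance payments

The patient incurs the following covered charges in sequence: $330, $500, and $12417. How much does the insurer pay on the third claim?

$11343

Claim 1 ($330): fully absorbed by the deductible. Patient owes $330 (running OOP $330). Plan pays $330 − $330 = $0.
Claim 2 ($500): deductible takes $120, $380 remains; 20% of $380 = $76. Patient pays $196; OOP now $526. Plan pays $500 − $196 = $304.
Claim 3 ($12417): deductible met; 20% of $12417 = $2483.40. OOP would hit $3009.40 > $1600, so the cap limits the patient to $1600 − $526 = $1074. Plan pays $12417 − $1074 = $11343.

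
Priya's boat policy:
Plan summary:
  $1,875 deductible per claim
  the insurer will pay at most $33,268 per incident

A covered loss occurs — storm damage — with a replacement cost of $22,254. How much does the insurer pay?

$20,379

After the deductible, $22,254 − $1,875 = $20,379 remains.
$20,379 ≤ $33,268, so the limit doesn't bind; insurer pays $20,379.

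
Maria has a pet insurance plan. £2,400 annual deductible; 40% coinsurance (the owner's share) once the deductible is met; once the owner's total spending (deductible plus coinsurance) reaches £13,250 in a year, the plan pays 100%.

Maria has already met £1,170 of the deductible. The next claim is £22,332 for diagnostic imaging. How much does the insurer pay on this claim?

£12,661.20

Deductible still to meet: £2,400 − £1,170 = £1,230.
The remaining £21,102 (= £22,332 − £1,230) moves to coinsurance.
Coinsurance: £21,102 × 40% = £8,440.80.
That puts the owner's cost at £1,230 + £8,440.80 = £9,670.80 before any cap.
Cumulative spending £1,170 + £9,670.80 = £10,840.80 stays under the £13,250 maximum.
The insurer covers the remainder: £22,332 − £9,670.80 = £12,661.20.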